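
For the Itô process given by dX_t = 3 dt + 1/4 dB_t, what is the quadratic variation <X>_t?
<X>_t = t/16

For an Itô process dX_t = a(t) dt + b(t) dB_t, the quadratic variation is <X>_t = int_0^t b(s)^2 ds (the drift term does not contribute). Here b(s) = 1/4, so
  b(s)^2 = 1/16.
Integrating from 0 to t:
  <X>_t = int_0^t (1/16) ds = t/16.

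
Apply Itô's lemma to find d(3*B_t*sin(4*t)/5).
d(3*B_t*sin(4*t)/5) = (12*B_t*cos(4*t)/5) dt + (3*sin(4*t)/5) dB_t

Itô's formula for f(t, x): d f(t, B_t) = (f_t + (1/2) f_xx) dt + f_x dB_t. Compute partials of f(t, x) = 3*x*sin(4*t)/5:
  f_t(t,x)  = 12*x*cos(4*t)/5
  f_x(t,x)  = 3*sin(4*t)/5
  f_xx(t,x) = 0
Assemble drift = f_t + (1/2) f_xx = 12*x*cos(4*t)/5 and diffusion = f_x = 3*sin(4*t)/5. Substituting x = B_t:
  d(3*B_t*sin(4*t)/5) = (12*B_t*cos(4*t)/5) dt + (3*sin(4*t)/5) dB_t.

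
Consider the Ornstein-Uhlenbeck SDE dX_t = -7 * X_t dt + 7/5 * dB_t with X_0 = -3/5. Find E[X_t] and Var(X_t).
E[X_t] = -3*exp(-7*t)/5; Var(X_t) = 7/50 - 7*exp(-14*t)/50

The OU SDE dX = -theta X dt + sigma dB admits the integrating factor exp(theta t): d(exp(theta t) X_t) = sigma exp(theta t) dB_t. Integrating from 0 to t:
  X_t = x_0 * exp(-theta t) + sigma * int_0^t exp(-theta (t-s)) dB_s.
The Itô integral has mean 0 and (by the Itô isometry) variance sigma^2 * int_0^t exp(-2 theta (t - s)) ds = sigma^2 * (1 - exp(-2 theta t)) / (2 theta).
With theta = 7, sigma = 7/5, x_0 = -3/5:
  E[X_t] = -3/5 * exp(-7 t) = -3*exp(-7*t)/5
  Var(X_t) = (7/5)^2 * (1 - exp(-2*7 t)) / (2 * 7) = 7/50 - 7*exp(-14*t)/50.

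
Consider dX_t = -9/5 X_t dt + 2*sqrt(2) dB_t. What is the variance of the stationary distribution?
lim Var(X_t) = 20/9

The OU SDE dX = -theta X dt + sigma dB admits the integrating factor exp(theta t): d(exp(theta t) X_t) = sigma exp(theta t) dB_t. Integrating from 0 to t gives X_t = x_0 * exp(-theta t) + sigma * int_0^t exp(-theta (t-s)) dB_s for any initial x_0. The Itô integral has variance (by the Itô isometry) sigma^2 * int_0^t exp(-2 theta (t - s)) ds = sigma^2 * (1 - exp(-2 theta t)) / (2 theta), independent of x_0.
With theta = 9/5, sigma = 2*sqrt(2):
  Var(X_t) = (2*sqrt(2))^2 * (1 - exp(-2*9/5 t)) / (2 * 9/5) = 20/9 - 20*exp(-18*t/5)/9.
As t -> infinity, exp(-2*9/5 t) -> 0, so the stationary variance is sigma^2 / (2 theta) = 20/9.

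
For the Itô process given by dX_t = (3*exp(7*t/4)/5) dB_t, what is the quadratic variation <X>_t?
<X>_t = 18*exp(7*t/2)/175 - 18/175

For an Itô process dX_t = a(t) dt + b(t) dB_t, the quadratic variation is <X>_t = int_0^t b(s)^2 ds (the drift term does not contribute). Here b(s) = 3*exp(7*s/4)/5, so
  b(s)^2 = 9*exp(7*s/2)/25.
Integrating from 0 to t:
  <X>_t = int_0^t (9*exp(7*s/2)/25) ds = 18*exp(7*t/2)/175 - 18/175.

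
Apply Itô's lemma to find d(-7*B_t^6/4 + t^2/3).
d(-7*B_t^6/4 + t^2/3) = (-105*B_t^4/4 + 2*t/3) dt + (-21*B_t^5/2) dB_t

Itô's formula for f(t, x): d f(t, B_t) = (f_t + (1/2) f_xx) dt + f_x dB_t. Compute partials of f(t, x) = t^2/3 - 7*x^6/4:
  f_t(t,x)  = 2*t/3
  f_x(t,x)  = -21*x^5/2
  f_xx(t,x) = -105*x^4/2
Assemble drift = f_t + (1/2) f_xx = 2*t/3 - 105*x^4/4 and diffusion = f_x = -21*x^5/2. Substituting x = B_t:
  d(-7*B_t^6/4 + t^2/3) = (-105*B_t^4/4 + 2*t/3) dt + (-21*B_t^5/2) dB_t.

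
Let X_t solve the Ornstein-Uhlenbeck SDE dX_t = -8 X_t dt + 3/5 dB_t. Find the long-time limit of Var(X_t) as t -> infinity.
lim Var(X_t) = 9/400

The OU SDE dX = -theta X dt + sigma dB admits the integrating factor exp(theta t): d(exp(theta t) X_t) = sigma exp(theta t) dB_t. Integrating from 0 to t gives X_t = x_0 * exp(-theta t) + sigma * int_0^t exp(-theta (t-s)) dB_s for any initial x_0. The Itô integral has variance (by the Itô isometry) sigma^2 * int_0^t exp(-2 theta (t - s)) ds = sigma^2 * (1 - exp(-2 theta t)) / (2 theta), independent of x_0.
With theta = 8, sigma = 3/5:
  Var(X_t) = (3/5)^2 * (1 - exp(-2*8 t)) / (2 * 8) = 9/400 - 9*exp(-16*t)/400.
As t -> infinity, exp(-2*8 t) -> 0, so the stationary variance is sigma^2 / (2 theta) = 9/400.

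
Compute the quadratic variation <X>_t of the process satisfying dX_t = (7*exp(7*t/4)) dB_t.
<X>_t = 14*exp(7*t/2) - 14

For an Itô process dX_t = a(t) dt + b(t) dB_t, the quadratic variation is <X>_t = int_0^t b(s)^2 ds (the drift term does not contribute). Here b(s) = 7*exp(7*s/4), so
  b(s)^2 = 49*exp(7*s/2).
Integrating from 0 to t:
  <X>_t = int_0^t (49*exp(7*s/2)) ds = 14*exp(7*t/2) - 14.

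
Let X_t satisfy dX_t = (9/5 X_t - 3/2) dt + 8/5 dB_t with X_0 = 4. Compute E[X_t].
E[X_t] = 19*exp(9*t/5)/6 + 5/6

Taking expectations and using E[dB_t] = 0, the mean m(t) = E[X_t] satisfies the ODE m'(t) = a m(t) + b with m(0) = x_0. With a = 9/5, b = -3/2, x_0 = 4, the solution is
  m(t) = x_0 * exp(a t) + (b/a) * (exp(a t) - 1)
       = 4 * exp((9/5) t) + ((-3/2)/(9/5)) * (exp((9/5) t) - 1)
       = 19*exp(9*t/5)/6 + 5/6.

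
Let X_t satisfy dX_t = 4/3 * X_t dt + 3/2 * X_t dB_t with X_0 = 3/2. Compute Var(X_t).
Var(X_t) = 9*(exp(9*t/4) - 1)*exp(8*t/3)/4

For GBM dX = mu X dt + sigma X dB with X_0 = x_0, apply Itô to Y = log X: dY = (mu - sigma^2/2) dt + sigma dB, so Y_t = log(x_0) + (mu - sigma^2/2) t + sigma B_t and hence X_t = x_0 * exp((mu - sigma^2/2) t + sigma B_t).
With mu = 4/3, sigma = 3/2, x_0 = 3/2, this gives:
  X_t = 3/2 * exp((5/24) * t + (3/2) * B_t).
Since sigma*B_t ~ Normal(0, sigma^2 t), E[exp(sigma*B_t)] = exp(sigma^2 t / 2); so E[X_t] = x_0 * exp((mu - sigma^2/2) t) * exp(sigma^2 t / 2) = x_0 * exp(mu t) = 3*exp(4*t/3)/2.
Var(X_t) = E[X_t^2] - (E[X_t])^2 = x_0^2 * exp(2 mu t) * (exp(sigma^2 t) - 1) = 9*(exp(9*t/4) - 1)*exp(8*t/3)/4.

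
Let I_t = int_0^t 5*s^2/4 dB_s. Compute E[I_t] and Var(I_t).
E[I_t] = 0; Var(I_t) = 5*t^5/16

The Itô integral of a deterministic integrand f(s) has mean 0 because each increment f(s) * (B_{s+ds} - B_s) has mean 0. By the Itô isometry:
  Var( int_0^t f(s) dB_s ) = E[ (int_0^t f(s) dB_s)^2 ] = int_0^t f(s)^2 ds.
Here f(s) = 5*s^2/4, so f(s)^2 = 25*s^4/16. Integrate:
  int_0^t (25*s^4/16) ds = 5*t^5/16.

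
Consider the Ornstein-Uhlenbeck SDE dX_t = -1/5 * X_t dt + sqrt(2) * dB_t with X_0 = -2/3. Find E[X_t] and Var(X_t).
E[X_t] = -2*exp(-t/5)/3; Var(X_t) = 5 - 5*exp(-2*t/5)

The OU SDE dX = -theta X dt + sigma dB admits the integrating factor exp(theta t): d(exp(theta t) X_t) = sigma exp(theta t) dB_t. Integrating from 0 to t:
  X_t = x_0 * exp(-theta t) + sigma * int_0^t exp(-theta (t-s)) dB_s.
The Itô integral has mean 0 and (by the Itô isometry) variance sigma^2 * int_0^t exp(-2 theta (t - s)) ds = sigma^2 * (1 - exp(-2 theta t)) / (2 theta).
With theta = 1/5, sigma = sqrt(2), x_0 = -2/3:
  E[X_t] = -2/3 * exp(-1/5 t) = -2*exp(-t/5)/3
  Var(X_t) = (sqrt(2))^2 * (1 - exp(-2*1/5 t)) / (2 * 1/5) = 5 - 5*exp(-2*t/5).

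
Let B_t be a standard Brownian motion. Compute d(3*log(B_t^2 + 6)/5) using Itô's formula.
d(3*log(B_t^2 + 6)/5) = (3*(6 - B_t^2)/(5*(B_t^2 + 6)^2)) dt + (6*B_t/(5*(B_t^2 + 6))) dB_t

Itô's formula for f(B_t) gives d f(B_t) = f'(B_t) dB_t + (1/2) f''(B_t) dt. Compute derivatives of f(x) = 3*log(x^2 + 6)/5:
  f'(x)  = 6*x/(5*(x^2 + 6))
  f''(x) = 6*(6 - x^2)/(5*(x^2 + 6)^2)
Substitute x = B_t and multiply the f'' term by 1/2:
  drift     = (1/2) * (6*(6 - x^2)/(5*(x^2 + 6)^2)) evaluated at B_t = 3*(6 - B_t^2)/(5*(B_t^2 + 6)^2)
  diffusion = (6*x/(5*(x^2 + 6))) evaluated at B_t = 6*B_t/(5*(B_t^2 + 6))
Therefore d(3*log(B_t^2 + 6)/5) = (3*(6 - B_t^2)/(5*(B_t^2 + 6)^2)) dt + (6*B_t/(5*(B_t^2 + 6))) dB_t.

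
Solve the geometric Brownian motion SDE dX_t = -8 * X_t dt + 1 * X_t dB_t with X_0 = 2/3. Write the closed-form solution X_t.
X_t = 2/3 * exp((-17/2) * t + (1) * B_t)

For GBM dX = mu X dt + sigma X dB with X_0 = x_0, apply Itô to Y = log X: dY = (mu - sigma^2/2) dt + sigma dB, so Y_t = log(x_0) + (mu - sigma^2/2) t + sigma B_t and hence X_t = x_0 * exp((mu - sigma^2/2) t + sigma B_t).
With mu = -8, sigma = 1, x_0 = 2/3, this gives:
  X_t = 2/3 * exp((-17/2) * t + (1) * B_t).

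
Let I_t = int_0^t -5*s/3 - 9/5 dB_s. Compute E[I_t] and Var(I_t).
E[I_t] = 0; Var(I_t) = t*(625*t^2 + 2025*t + 2187)/675

The Itô integral of a deterministic integrand f(s) has mean 0 because each increment f(s) * (B_{s+ds} - B_s) has mean 0. By the Itô isometry:
  Var( int_0^t f(s) dB_s ) = E[ (int_0^t f(s) dB_s)^2 ] = int_0^t f(s)^2 ds.
Here f(s) = -5*s/3 - 9/5, so f(s)^2 = (25*s + 27)^2/225. Integrate:
  int_0^t ((25*s + 27)^2/225) ds = t*(625*t^2 + 2025*t + 2187)/675.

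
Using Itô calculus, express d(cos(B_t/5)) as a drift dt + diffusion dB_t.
d(cos(B_t/5)) = (-cos(B_t/5)/50) dt + (-sin(B_t/5)/5) dB_t

Itô's formula for f(B_t) gives d f(B_t) = f'(B_t) dB_t + (1/2) f''(B_t) dt. Compute derivatives of f(x) = cos(x/5):
  f'(x)  = -sin(x/5)/5
  f''(x) = -cos(x/5)/25
Substitute x = B_t and multiply the f'' term by 1/2:
  drift     = (1/2) * (-cos(x/5)/25) evaluated at B_t = -cos(B_t/5)/50
  diffusion = (-sin(x/5)/5) evaluated at B_t = -sin(B_t/5)/5
Therefore d(cos(B_t/5)) = (-cos(B_t/5)/50) dt + (-sin(B_t/5)/5) dB_t.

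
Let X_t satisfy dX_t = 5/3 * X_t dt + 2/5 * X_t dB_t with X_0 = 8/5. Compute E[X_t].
E[X_t] = 8*exp(5*t/3)/5

For GBM dX = mu X dt + sigma X dB with X_0 = x_0, apply Itô to Y = log X: dY = (mu - sigma^2/2) dt + sigma dB, so Y_t = log(x_0) + (mu - sigma^2/2) t + sigma B_t and hence X_t = x_0 * exp((mu - sigma^2/2) t + sigma B_t).
With mu = 5/3, sigma = 2/5, x_0 = 8/5, this gives:
  X_t = 8/5 * exp((119/75) * t + (2/5) * B_t).
Since sigma*B_t ~ Normal(0, sigma^2 t), E[exp(sigma*B_t)] = exp(sigma^2 t / 2); so E[X_t] = x_0 * exp((mu - sigma^2/2) t) * exp(sigma^2 t / 2) = x_0 * exp(mu t) = 8*exp(5*t/3)/5.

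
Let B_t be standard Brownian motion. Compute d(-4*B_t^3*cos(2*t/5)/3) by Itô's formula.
d(-4*B_t^3*cos(2*t/5)/3) = (4*B_t*(2*B_t^2*sin(2*t/5)/15 - cos(2*t/5))) dt + (-4*B_t^2*cos(2*t/5)) dB_t

Itô's formula for f(t, x): d f(t, B_t) = (f_t + (1/2) f_xx) dt + f_x dB_t. Compute partials of f(t, x) = -4*x^3*cos(2*t/5)/3:
  f_t(t,x)  = 8*x^3*sin(2*t/5)/15
  f_x(t,x)  = -4*x^2*cos(2*t/5)
  f_xx(t,x) = -8*x*cos(2*t/5)
Assemble drift = f_t + (1/2) f_xx = 4*x*(2*x^2*sin(2*t/5)/15 - cos(2*t/5)) and diffusion = f_x = -4*x^2*cos(2*t/5). Substituting x = B_t:
  d(-4*B_t^3*cos(2*t/5)/3) = (4*B_t*(2*B_t^2*sin(2*t/5)/15 - cos(2*t/5))) dt + (-4*B_t^2*cos(2*t/5)) dB_t.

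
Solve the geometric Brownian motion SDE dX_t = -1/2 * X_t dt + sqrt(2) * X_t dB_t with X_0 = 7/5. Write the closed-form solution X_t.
X_t = 7/5 * exp((-3/2) * t + (sqrt(2)) * B_t)

For GBM dX = mu X dt + sigma X dB with X_0 = x_0, apply Itô to Y = log X: dY = (mu - sigma^2/2) dt + sigma dB, so Y_t = log(x_0) + (mu - sigma^2/2) t + sigma B_t and hence X_t = x_0 * exp((mu - sigma^2/2) t + sigma B_t).
With mu = -1/2, sigma = sqrt(2), x_0 = 7/5, this gives:
  X_t = 7/5 * exp((-3/2) * t + (sqrt(2)) * B_t).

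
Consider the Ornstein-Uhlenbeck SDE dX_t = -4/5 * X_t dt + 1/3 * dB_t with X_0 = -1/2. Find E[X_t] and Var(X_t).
E[X_t] = -exp(-4*t/5)/2; Var(X_t) = 5/72 - 5*exp(-8*t/5)/72

The OU SDE dX = -theta X dt + sigma dB admits the integrating factor exp(theta t): d(exp(theta t) X_t) = sigma exp(theta t) dB_t. Integrating from 0 to t:
  X_t = x_0 * exp(-theta t) + sigma * int_0^t exp(-theta (t-s)) dB_s.
The Itô integral has mean 0 and (by the Itô isometry) variance sigma^2 * int_0^t exp(-2 theta (t - s)) ds = sigma^2 * (1 - exp(-2 theta t)) / (2 theta).
With theta = 4/5, sigma = 1/3, x_0 = -1/2:
  E[X_t] = -1/2 * exp(-4/5 t) = -exp(-4*t/5)/2
  Var(X_t) = (1/3)^2 * (1 - exp(-2*4/5 t)) / (2 * 4/5) = 5/72 - 5*exp(-8*t/5)/72.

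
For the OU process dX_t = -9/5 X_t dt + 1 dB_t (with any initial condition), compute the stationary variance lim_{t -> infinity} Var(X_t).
lim Var(X_t) = 5/18

The OU SDE dX = -theta X dt + sigma dB admits the integrating factor exp(theta t): d(exp(theta t) X_t) = sigma exp(theta t) dB_t. Integrating from 0 to t gives X_t = x_0 * exp(-theta t) + sigma * int_0^t exp(-theta (t-s)) dB_s for any initial x_0. The Itô integral has variance (by the Itô isometry) sigma^2 * int_0^t exp(-2 theta (t - s)) ds = sigma^2 * (1 - exp(-2 theta t)) / (2 theta), independent of x_0.
With theta = 9/5, sigma = 1:
  Var(X_t) = (1)^2 * (1 - exp(-2*9/5 t)) / (2 * 9/5) = 5/18 - 5*exp(-18*t/5)/18.
As t -> infinity, exp(-2*9/5 t) -> 0, so the stationary variance is sigma^2 / (2 theta) = 5/18.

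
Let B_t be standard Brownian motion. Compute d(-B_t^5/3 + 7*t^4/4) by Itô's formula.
d(-B_t^5/3 + 7*t^4/4) = (-10*B_t^3/3 + 7*t^3) dt + (-5*B_t^4/3) dB_t

Itô's formula for f(t, x): d f(t, B_t) = (f_t + (1/2) f_xx) dt + f_x dB_t. Compute partials of f(t, x) = 7*t^4/4 - x^5/3:
  f_t(t,x)  = 7*t^3
  f_x(t,x)  = -5*x^4/3
  f_xx(t,x) = -20*x^3/3
Assemble drift = f_t + (1/2) f_xx = 7*t^3 - 10*x^3/3 and diffusion = f_x = -5*x^4/3. Substituting x = B_t:
  d(-B_t^5/3 + 7*t^4/4) = (-10*B_t^3/3 + 7*t^3) dt + (-5*B_t^4/3) dB_t.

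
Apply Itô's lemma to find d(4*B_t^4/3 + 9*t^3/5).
d(4*B_t^4/3 + 9*t^3/5) = (8*B_t^2 + 27*t^2/5) dt + (16*B_t^3/3) dB_t

Itô's formula for f(t, x): d f(t, B_t) = (f_t + (1/2) f_xx) dt + f_x dB_t. Compute partials of f(t, x) = 9*t^3/5 + 4*x^4/3:
  f_t(t,x)  = 27*t^2/5
  f_x(t,x)  = 16*x^3/3
  f_xx(t,x) = 16*x^2
Assemble drift = f_t + (1/2) f_xx = 27*t^2/5 + 8*x^2 and diffusion = f_x = 16*x^3/3. Substituting x = B_t:
  d(4*B_t^4/3 + 9*t^3/5) = (8*B_t^2 + 27*t^2/5) dt + (16*B_t^3/3) dB_t.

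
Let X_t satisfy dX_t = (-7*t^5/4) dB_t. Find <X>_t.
<X>_t = 49*t^11/176

For an Itô process dX_t = a(t) dt + b(t) dB_t, the quadratic variation is <X>_t = int_0^t b(s)^2 ds (the drift term does not contribute). Here b(s) = -7*s^5/4, so
  b(s)^2 = 49*s^10/16.
Integrating from 0 to t:
  <X>_t = int_0^t (49*s^10/16) ds = 49*t^11/176.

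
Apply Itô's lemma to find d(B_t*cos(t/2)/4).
d(B_t*cos(t/2)/4) = (-B_t*sin(t/2)/8) dt + (cos(t/2)/4) dB_t

Itô's formula for f(t, x): d f(t, B_t) = (f_t + (1/2) f_xx) dt + f_x dB_t. Compute partials of f(t, x) = x*cos(t/2)/4:
  f_t(t,x)  = -x*sin(t/2)/8
  f_x(t,x)  = cos(t/2)/4
  f_xx(t,x) = 0
Assemble drift = f_t + (1/2) f_xx = -x*sin(t/2)/8 and diffusion = f_x = cos(t/2)/4. Substituting x = B_t:
  d(B_t*cos(t/2)/4) = (-B_t*sin(t/2)/8) dt + (cos(t/2)/4) dB_t.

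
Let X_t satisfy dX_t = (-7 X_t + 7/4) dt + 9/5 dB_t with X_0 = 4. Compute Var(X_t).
Var(X_t) = 81/350 - 81*exp(-14*t)/350

The variance V(t) = Var(X_t) satisfies V'(t) = 2 a V(t) + c^2 with V(0) = 0 (drift coefficient is linear in X, diffusion is constant). With a = -7, c = 9/5, the solution is
  V(t) = (c^2 / (2 a)) * (exp(2 a t) - 1)
       = ((9/5)^2 / (2*(-7))) * (exp((-14) t) - 1)
       = 81/350 - 81*exp(-14*t)/350.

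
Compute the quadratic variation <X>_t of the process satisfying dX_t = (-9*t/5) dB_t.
<X>_t = 27*t^3/25

For an Itô process dX_t = a(t) dt + b(t) dB_t, the quadratic variation is <X>_t = int_0^t b(s)^2 ds (the drift term does not contribute). Here b(s) = -9*s/5, so
  b(s)^2 = 81*s^2/25.
Integrating from 0 to t:
  <X>_t = int_0^t (81*s^2/25) ds = 27*t^3/25.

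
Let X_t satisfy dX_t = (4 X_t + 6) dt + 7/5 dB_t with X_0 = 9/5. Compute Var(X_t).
Var(X_t) = 49*exp(8*t)/200 - 49/200

The variance V(t) = Var(X_t) satisfies V'(t) = 2 a V(t) + c^2 with V(0) = 0 (drift coefficient is linear in X, diffusion is constant). With a = 4, c = 7/5, the solution is
  V(t) = (c^2 / (2 a)) * (exp(2 a t) - 1)
       = ((7/5)^2 / (2*4)) * (exp(8 t) - 1)
       = 49*exp(8*t)/200 - 49/200.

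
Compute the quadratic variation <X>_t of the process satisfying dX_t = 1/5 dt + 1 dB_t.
<X>_t = t

For an Itô process dX_t = a(t) dt + b(t) dB_t, the quadratic variation is <X>_t = int_0^t b(s)^2 ds (the drift term does not contribute). Here b(s) = 1, so
  b(s)^2 = 1.
Integrating from 0 to t:
  <X>_t = int_0^t (1) ds = t.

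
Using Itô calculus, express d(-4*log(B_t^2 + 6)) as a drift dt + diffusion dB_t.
d(-4*log(B_t^2 + 6)) = (4*(B_t^2 - 6)/(B_t^2 + 6)^2) dt + (-8*B_t/(B_t^2 + 6)) dB_t

Itô's formula for f(B_t) gives d f(B_t) = f'(B_t) dB_t + (1/2) f''(B_t) dt. Compute derivatives of f(x) = -4*log(x^2 + 6):
  f'(x)  = -8*x/(x^2 + 6)
  f''(x) = 8*(x^2 - 6)/(x^2 + 6)^2
Substitute x = B_t and multiply the f'' term by 1/2:
  drift     = (1/2) * (8*(x^2 - 6)/(x^2 + 6)^2) evaluated at B_t = 4*(B_t^2 - 6)/(B_t^2 + 6)^2
  diffusion = (-8*x/(x^2 + 6)) evaluated at B_t = -8*B_t/(B_t^2 + 6)
Therefore d(-4*log(B_t^2 + 6)) = (4*(B_t^2 - 6)/(B_t^2 + 6)^2) dt + (-8*B_t/(B_t^2 + 6)) dB_t.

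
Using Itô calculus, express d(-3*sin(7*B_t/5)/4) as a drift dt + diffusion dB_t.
d(-3*sin(7*B_t/5)/4) = (147*sin(7*B_t/5)/200) dt + (-21*cos(7*B_t/5)/20) dB_t

Itô's formula for f(B_t) gives d f(B_t) = f'(B_t) dB_t + (1/2) f''(B_t) dt. Compute derivatives of f(x) = -3*sin(7*x/5)/4:
  f'(x)  = -21*cos(7*x/5)/20
  f''(x) = 147*sin(7*x/5)/100
Substitute x = B_t and multiply the f'' term by 1/2:
  drift     = (1/2) * (147*sin(7*x/5)/100) evaluated at B_t = 147*sin(7*B_t/5)/200
  diffusion = (-21*cos(7*x/5)/20) evaluated at B_t = -21*cos(7*B_t/5)/20
Therefore d(-3*sin(7*B_t/5)/4) = (147*sin(7*B_t/5)/200) dt + (-21*cos(7*B_t/5)/20) dB_t.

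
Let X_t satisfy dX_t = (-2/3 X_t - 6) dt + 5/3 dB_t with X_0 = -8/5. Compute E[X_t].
E[X_t] = -9 + 37*exp(-2*t/3)/5

Taking expectations and using E[dB_t] = 0, the mean m(t) = E[X_t] satisfies the ODE m'(t) = a m(t) + b with m(0) = x_0. With a = -2/3, b = -6, x_0 = -8/5, the solution is
  m(t) = x_0 * exp(a t) + (b/a) * (exp(a t) - 1)
       = (-8/5) * exp((-2/3) t) + ((-6)/(-2/3)) * (exp((-2/3) t) - 1)
       = -9 + 37*exp(-2*t/3)/5.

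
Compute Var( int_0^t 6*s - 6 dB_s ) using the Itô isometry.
Var = 12*t*(t^2 - 3*t + 3)

The Itô integral of a deterministic integrand f(s) has mean 0 because each increment f(s) * (B_{s+ds} - B_s) has mean 0. By the Itô isometry:
  Var( int_0^t f(s) dB_s ) = E[ (int_0^t f(s) dB_s)^2 ] = int_0^t f(s)^2 ds.
Here f(s) = 6*s - 6, so f(s)^2 = 36*(s - 1)^2. Integrate:
  int_0^t (36*(s - 1)^2) ds = 12*t*(t^2 - 3*t + 3).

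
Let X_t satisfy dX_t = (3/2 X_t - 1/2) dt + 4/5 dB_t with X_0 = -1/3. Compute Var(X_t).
Var(X_t) = 16*exp(3*t)/75 - 16/75

The variance V(t) = Var(X_t) satisfies V'(t) = 2 a V(t) + c^2 with V(0) = 0 (drift coefficient is linear in X, diffusion is constant). With a = 3/2, c = 4/5, the solution is
  V(t) = (c^2 / (2 a)) * (exp(2 a t) - 1)
       = ((4/5)^2 / (2*(3/2))) * (exp(3 t) - 1)
       = 16*exp(3*t)/75 - 16/75.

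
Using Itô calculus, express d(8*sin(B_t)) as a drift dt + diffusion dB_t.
d(8*sin(B_t)) = (-4*sin(B_t)) dt + (8*cos(B_t)) dB_t

Itô's formula for f(B_t) gives d f(B_t) = f'(B_t) dB_t + (1/2) f''(B_t) dt. Compute derivatives of f(x) = 8*sin(x):
  f'(x)  = 8*cos(x)
  f''(x) = -8*sin(x)
Substitute x = B_t and multiply the f'' term by 1/2:
  drift     = (1/2) * (-8*sin(x)) evaluated at B_t = -4*sin(B_t)
  diffusion = (8*cos(x)) evaluated at B_t = 8*cos(B_t)
Therefore d(8*sin(B_t)) = (-4*sin(B_t)) dt + (8*cos(B_t)) dB_t.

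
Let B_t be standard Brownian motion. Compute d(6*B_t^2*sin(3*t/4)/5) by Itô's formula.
d(6*B_t^2*sin(3*t/4)/5) = (9*B_t^2*cos(3*t/4)/10 + 6*sin(3*t/4)/5) dt + (12*B_t*sin(3*t/4)/5) dB_t

Itô's formula for f(t, x): d f(t, B_t) = (f_t + (1/2) f_xx) dt + f_x dB_t. Compute partials of f(t, x) = 6*x^2*sin(3*t/4)/5:
  f_t(t,x)  = 9*x^2*cos(3*t/4)/10
  f_x(t,x)  = 12*x*sin(3*t/4)/5
  f_xx(t,x) = 12*sin(3*t/4)/5
Assemble drift = f_t + (1/2) f_xx = 9*x^2*cos(3*t/4)/10 + 6*sin(3*t/4)/5 and diffusion = f_x = 12*x*sin(3*t/4)/5. Substituting x = B_t:
  d(6*B_t^2*sin(3*t/4)/5) = (9*B_t^2*cos(3*t/4)/10 + 6*sin(3*t/4)/5) dt + (12*B_t*sin(3*t/4)/5) dB_t.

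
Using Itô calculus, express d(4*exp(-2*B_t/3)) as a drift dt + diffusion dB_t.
d(4*exp(-2*B_t/3)) = (8*exp(-2*B_t/3)/9) dt + (-8*exp(-2*B_t/3)/3) dB_t

Itô's formula for f(B_t) gives d f(B_t) = f'(B_t) dB_t + (1/2) f''(B_t) dt. Compute derivatives of f(x) = 4*exp(-2*x/3):
  f'(x)  = -8*exp(-2*x/3)/3
  f''(x) = 16*exp(-2*x/3)/9
Substitute x = B_t and multiply the f'' term by 1/2:
  drift     = (1/2) * (16*exp(-2*x/3)/9) evaluated at B_t = 8*exp(-2*B_t/3)/9
  diffusion = (-8*exp(-2*x/3)/3) evaluated at B_t = -8*exp(-2*B_t/3)/3
Therefore d(4*exp(-2*B_t/3)) = (8*exp(-2*B_t/3)/9) dt + (-8*exp(-2*B_t/3)/3) dB_t.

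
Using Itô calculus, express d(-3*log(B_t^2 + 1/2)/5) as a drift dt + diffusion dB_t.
d(-3*log(B_t^2 + 1/2)/5) = (6*(2*B_t^2 - 1)/(5*(2*B_t^2 + 1)^2)) dt + (-12*B_t/(10*B_t^2 + 5)) dB_t

Itô's formula for f(B_t) gives d f(B_t) = f'(B_t) dB_t + (1/2) f''(B_t) dt. Compute derivatives of f(x) = -3*log(x^2 + 1/2)/5:
  f'(x)  = -12*x/(10*x^2 + 5)
  f''(x) = 12*(2*x^2 - 1)/(5*(2*x^2 + 1)^2)
Substitute x = B_t and multiply the f'' term by 1/2:
  drift     = (1/2) * (12*(2*x^2 - 1)/(5*(2*x^2 + 1)^2)) evaluated at B_t = 6*(2*B_t^2 - 1)/(5*(2*B_t^2 + 1)^2)
  diffusion = (-12*x/(10*x^2 + 5)) evaluated at B_t = -12*B_t/(10*B_t^2 + 5)
Therefore d(-3*log(B_t^2 + 1/2)/5) = (6*(2*B_t^2 - 1)/(5*(2*B_t^2 + 1)^2)) dt + (-12*B_t/(10*B_t^2 + 5)) dB_t.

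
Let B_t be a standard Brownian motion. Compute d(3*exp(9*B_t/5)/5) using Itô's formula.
d(3*exp(9*B_t/5)/5) = (243*exp(9*B_t/5)/250) dt + (27*exp(9*B_t/5)/25) dB_t

Itô's formula for f(B_t) gives d f(B_t) = f'(B_t) dB_t + (1/2) f''(B_t) dt. Compute derivatives of f(x) = 3*exp(9*x/5)/5:
  f'(x)  = 27*exp(9*x/5)/25
  f''(x) = 243*exp(9*x/5)/125
Substitute x = B_t and multiply the f'' term by 1/2:
  drift     = (1/2) * (243*exp(9*x/5)/125) evaluated at B_t = 243*exp(9*B_t/5)/250
  diffusion = (27*exp(9*x/5)/25) evaluated at B_t = 27*exp(9*B_t/5)/25
Therefore d(3*exp(9*B_t/5)/5) = (243*exp(9*B_t/5)/250) dt + (27*exp(9*B_t/5)/25) dB_t.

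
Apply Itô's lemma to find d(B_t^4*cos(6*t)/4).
d(B_t^4*cos(6*t)/4) = (3*B_t^2*(-B_t^2*sin(6*t) + cos(6*t))/2) dt + (B_t^3*cos(6*t)) dB_t

Itô's formula for f(t, x): d f(t, B_t) = (f_t + (1/2) f_xx) dt + f_x dB_t. Compute partials of f(t, x) = x^4*cos(6*t)/4:
  f_t(t,x)  = -3*x^4*sin(6*t)/2
  f_x(t,x)  = x^3*cos(6*t)
  f_xx(t,x) = 3*x^2*cos(6*t)
Assemble drift = f_t + (1/2) f_xx = 3*x^2*(-x^2*sin(6*t) + cos(6*t))/2 and diffusion = f_x = x^3*cos(6*t). Substituting x = B_t:
  d(B_t^4*cos(6*t)/4) = (3*B_t^2*(-B_t^2*sin(6*t) + cos(6*t))/2) dt + (B_t^3*cos(6*t)) dB_t.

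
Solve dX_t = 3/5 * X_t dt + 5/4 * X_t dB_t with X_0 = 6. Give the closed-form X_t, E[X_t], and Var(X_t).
X_t = 6 * exp((-29/160) t + (5/4) B_t); E[X_t] = 6*exp(3*t/5); Var(X_t) = 36*(exp(25*t/16) - 1)*exp(6*t/5)

For GBM dX = mu X dt + sigma X dB with X_0 = x_0, apply Itô to Y = log X: dY = (mu - sigma^2/2) dt + sigma dB, so Y_t = log(x_0) + (mu - sigma^2/2) t + sigma B_t and hence X_t = x_0 * exp((mu - sigma^2/2) t + sigma B_t).
With mu = 3/5, sigma = 5/4, x_0 = 6, this gives:
  X_t = 6 * exp((-29/160) * t + (5/4) * B_t).
Since sigma*B_t ~ Normal(0, sigma^2 t), E[exp(sigma*B_t)] = exp(sigma^2 t / 2); so E[X_t] = x_0 * exp((mu - sigma^2/2) t) * exp(sigma^2 t / 2) = x_0 * exp(mu t) = 6*exp(3*t/5).
Var(X_t) = E[X_t^2] - (E[X_t])^2 = x_0^2 * exp(2 mu t) * (exp(sigma^2 t) - 1) = 36*(exp(25*t/16) - 1)*exp(6*t/5).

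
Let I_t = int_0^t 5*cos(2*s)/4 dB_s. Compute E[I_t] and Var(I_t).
E[I_t] = 0; Var(I_t) = 25*t/32 + 25*sin(4*t)/128

The Itô integral of a deterministic integrand f(s) has mean 0 because each increment f(s) * (B_{s+ds} - B_s) has mean 0. By the Itô isometry:
  Var( int_0^t f(s) dB_s ) = E[ (int_0^t f(s) dB_s)^2 ] = int_0^t f(s)^2 ds.
Here f(s) = 5*cos(2*s)/4, so f(s)^2 = 25*cos(2*s)^2/16. Integrate:
  int_0^t (25*cos(2*s)^2/16) ds = 25*t/32 + 25*sin(4*t)/128.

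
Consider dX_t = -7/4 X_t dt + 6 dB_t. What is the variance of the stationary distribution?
lim Var(X_t) = 72/7

The OU SDE dX = -theta X dt + sigma dB admits the integrating factor exp(theta t): d(exp(theta t) X_t) = sigma exp(theta t) dB_t. Integrating from 0 to t gives X_t = x_0 * exp(-theta t) + sigma * int_0^t exp(-theta (t-s)) dB_s for any initial x_0. The Itô integral has variance (by the Itô isometry) sigma^2 * int_0^t exp(-2 theta (t - s)) ds = sigma^2 * (1 - exp(-2 theta t)) / (2 theta), independent of x_0.
With theta = 7/4, sigma = 6:
  Var(X_t) = (6)^2 * (1 - exp(-2*7/4 t)) / (2 * 7/4) = 72/7 - 72*exp(-7*t/2)/7.
As t -> infinity, exp(-2*7/4 t) -> 0, so the stationary variance is sigma^2 / (2 theta) = 72/7.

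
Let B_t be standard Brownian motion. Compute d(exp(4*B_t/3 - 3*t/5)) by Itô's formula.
d(exp(4*B_t/3 - 3*t/5)) = (13*exp(4*B_t/3 - 3*t/5)/45) dt + (4*exp(4*B_t/3 - 3*t/5)/3) dB_t

Itô's formula for f(t, x): d f(t, B_t) = (f_t + (1/2) f_xx) dt + f_x dB_t. Compute partials of f(t, x) = exp(-3*t/5 + 4*x/3):
  f_t(t,x)  = -3*exp(-3*t/5 + 4*x/3)/5
  f_x(t,x)  = 4*exp(-3*t/5 + 4*x/3)/3
  f_xx(t,x) = 16*exp(-3*t/5 + 4*x/3)/9
Assemble drift = f_t + (1/2) f_xx = 13*exp(-3*t/5 + 4*x/3)/45 and diffusion = f_x = 4*exp(-3*t/5 + 4*x/3)/3. Substituting x = B_t:
  d(exp(4*B_t/3 - 3*t/5)) = (13*exp(4*B_t/3 - 3*t/5)/45) dt + (4*exp(4*B_t/3 - 3*t/5)/3) dB_t.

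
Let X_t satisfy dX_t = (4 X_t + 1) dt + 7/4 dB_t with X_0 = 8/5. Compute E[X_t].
E[X_t] = 37*exp(4*t)/20 - 1/4

Taking expectations and using E[dB_t] = 0, the mean m(t) = E[X_t] satisfies the ODE m'(t) = a m(t) + b with m(0) = x_0. With a = 4, b = 1, x_0 = 8/5, the solution is
  m(t) = x_0 * exp(a t) + (b/a) * (exp(a t) - 1)
       = (8/5) * exp(4 t) + (1/4) * (exp(4 t) - 1)
       = 37*exp(4*t)/20 - 1/4.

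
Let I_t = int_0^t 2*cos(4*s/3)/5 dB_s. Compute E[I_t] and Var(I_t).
E[I_t] = 0; Var(I_t) = 2*t/25 + 3*sin(4*t/3)*cos(4*t/3)/50

The Itô integral of a deterministic integrand f(s) has mean 0 because each increment f(s) * (B_{s+ds} - B_s) has mean 0. By the Itô isometry:
  Var( int_0^t f(s) dB_s ) = E[ (int_0^t f(s) dB_s)^2 ] = int_0^t f(s)^2 ds.
Here f(s) = 2*cos(4*s/3)/5, so f(s)^2 = 4*cos(4*s/3)^2/25. Integrate:
  int_0^t (4*cos(4*s/3)^2/25) ds = 2*t/25 + 3*sin(4*t/3)*cos(4*t/3)/50.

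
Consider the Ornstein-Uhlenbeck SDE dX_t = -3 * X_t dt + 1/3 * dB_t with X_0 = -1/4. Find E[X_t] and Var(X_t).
E[X_t] = -exp(-3*t)/4; Var(X_t) = 1/54 - exp(-6*t)/54

The OU SDE dX = -theta X dt + sigma dB admits the integrating factor exp(theta t): d(exp(theta t) X_t) = sigma exp(theta t) dB_t. Integrating from 0 to t:
  X_t = x_0 * exp(-theta t) + sigma * int_0^t exp(-theta (t-s)) dB_s.
The Itô integral has mean 0 and (by the Itô isometry) variance sigma^2 * int_0^t exp(-2 theta (t - s)) ds = sigma^2 * (1 - exp(-2 theta t)) / (2 theta).
With theta = 3, sigma = 1/3, x_0 = -1/4:
  E[X_t] = -1/4 * exp(-3 t) = -exp(-3*t)/4
  Var(X_t) = (1/3)^2 * (1 - exp(-2*3 t)) / (2 * 3) = 1/54 - exp(-6*t)/54.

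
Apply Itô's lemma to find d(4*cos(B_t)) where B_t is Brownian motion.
d(4*cos(B_t)) = (-2*cos(B_t)) dt + (-4*sin(B_t)) dB_t

Itô's formula for f(B_t) gives d f(B_t) = f'(B_t) dB_t + (1/2) f''(B_t) dt. Compute derivatives of f(x) = 4*cos(x):
  f'(x)  = -4*sin(x)
  f''(x) = -4*cos(x)
Substitute x = B_t and multiply the f'' term by 1/2:
  drift     = (1/2) * (-4*cos(x)) evaluated at B_t = -2*cos(B_t)
  diffusion = (-4*sin(x)) evaluated at B_t = -4*sin(B_t)
Therefore d(4*cos(B_t)) = (-2*cos(B_t)) dt + (-4*sin(B_t)) dB_t.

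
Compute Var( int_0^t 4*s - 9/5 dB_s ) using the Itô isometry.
Var = t*(400*t^2 - 540*t + 243)/75

The Itô integral of a deterministic integrand f(s) has mean 0 because each increment f(s) * (B_{s+ds} - B_s) has mean 0. By the Itô isometry:
  Var( int_0^t f(s) dB_s ) = E[ (int_0^t f(s) dB_s)^2 ] = int_0^t f(s)^2 ds.
Here f(s) = 4*s - 9/5, so f(s)^2 = (20*s - 9)^2/25. Integrate:
  int_0^t ((20*s - 9)^2/25) ds = t*(400*t^2 - 540*t + 243)/75.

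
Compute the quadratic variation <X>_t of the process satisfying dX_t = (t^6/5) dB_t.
<X>_t = t^13/325

For an Itô process dX_t = a(t) dt + b(t) dB_t, the quadratic variation is <X>_t = int_0^t b(s)^2 ds (the drift term does not contribute). Here b(s) = s^6/5, so
  b(s)^2 = s^12/25.
Integrating from 0 to t:
  <X>_t = int_0^t (s^12/25) ds = t^13/325.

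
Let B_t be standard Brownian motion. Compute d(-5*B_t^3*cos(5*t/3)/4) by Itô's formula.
d(-5*B_t^3*cos(5*t/3)/4) = (5*B_t*(5*B_t^2*sin(5*t/3) - 9*cos(5*t/3))/12) dt + (-15*B_t^2*cos(5*t/3)/4) dB_t

Itô's formula for f(t, x): d f(t, B_t) = (f_t + (1/2) f_xx) dt + f_x dB_t. Compute partials of f(t, x) = -5*x^3*cos(5*t/3)/4:
  f_t(t,x)  = 25*x^3*sin(5*t/3)/12
  f_x(t,x)  = -15*x^2*cos(5*t/3)/4
  f_xx(t,x) = -15*x*cos(5*t/3)/2
Assemble drift = f_t + (1/2) f_xx = 5*x*(5*x^2*sin(5*t/3) - 9*cos(5*t/3))/12 and diffusion = f_x = -15*x^2*cos(5*t/3)/4. Substituting x = B_t:
  d(-5*B_t^3*cos(5*t/3)/4) = (5*B_t*(5*B_t^2*sin(5*t/3) - 9*cos(5*t/3))/12) dt + (-15*B_t^2*cos(5*t/3)/4) dB_t.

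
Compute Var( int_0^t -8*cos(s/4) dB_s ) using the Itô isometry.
Var = 32*t + 64*sin(t/2)

The Itô integral of a deterministic integrand f(s) has mean 0 because each increment f(s) * (B_{s+ds} - B_s) has mean 0. By the Itô isometry:
  Var( int_0^t f(s) dB_s ) = E[ (int_0^t f(s) dB_s)^2 ] = int_0^t f(s)^2 ds.
Here f(s) = -8*cos(s/4), so f(s)^2 = 64*cos(s/4)^2. Integrate:
  int_0^t (64*cos(s/4)^2) ds = 32*t + 64*sin(t/2).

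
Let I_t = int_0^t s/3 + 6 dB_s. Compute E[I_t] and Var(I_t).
E[I_t] = 0; Var(I_t) = t*(t^2 + 54*t + 972)/27

The Itô integral of a deterministic integrand f(s) has mean 0 because each increment f(s) * (B_{s+ds} - B_s) has mean 0. By the Itô isometry:
  Var( int_0^t f(s) dB_s ) = E[ (int_0^t f(s) dB_s)^2 ] = int_0^t f(s)^2 ds.
Here f(s) = s/3 + 6, so f(s)^2 = (s + 18)^2/9. Integrate:
  int_0^t ((s + 18)^2/9) ds = t*(t^2 + 54*t + 972)/27.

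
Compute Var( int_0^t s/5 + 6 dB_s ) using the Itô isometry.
Var = t*(t^2 + 90*t + 2700)/75

The Itô integral of a deterministic integrand f(s) has mean 0 because each increment f(s) * (B_{s+ds} - B_s) has mean 0. By the Itô isometry:
  Var( int_0^t f(s) dB_s ) = E[ (int_0^t f(s) dB_s)^2 ] = int_0^t f(s)^2 ds.
Here f(s) = s/5 + 6, so f(s)^2 = (s + 30)^2/25. Integrate:
  int_0^t ((s + 30)^2/25) ds = t*(t^2 + 90*t + 2700)/75.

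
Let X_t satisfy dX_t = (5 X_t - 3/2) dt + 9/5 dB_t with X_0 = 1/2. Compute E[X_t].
E[X_t] = exp(5*t)/5 + 3/10

Taking expectations and using E[dB_t] = 0, the mean m(t) = E[X_t] satisfies the ODE m'(t) = a m(t) + b with m(0) = x_0. With a = 5, b = -3/2, x_0 = 1/2, the solution is
  m(t) = x_0 * exp(a t) + (b/a) * (exp(a t) - 1)
       = (1/2) * exp(5 t) + ((-3/2)/5) * (exp(5 t) - 1)
       = exp(5*t)/5 + 3/10.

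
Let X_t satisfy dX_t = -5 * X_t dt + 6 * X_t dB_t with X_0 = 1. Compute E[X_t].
E[X_t] = exp(-5*t)

For GBM dX = mu X dt + sigma X dB with X_0 = x_0, apply Itô to Y = log X: dY = (mu - sigma^2/2) dt + sigma dB, so Y_t = log(x_0) + (mu - sigma^2/2) t + sigma B_t and hence X_t = x_0 * exp((mu - sigma^2/2) t + sigma B_t).
With mu = -5, sigma = 6, x_0 = 1, this gives:
  X_t = 1 * exp((-23) * t + (6) * B_t).
Since sigma*B_t ~ Normal(0, sigma^2 t), E[exp(sigma*B_t)] = exp(sigma^2 t / 2); so E[X_t] = x_0 * exp((mu - sigma^2/2) t) * exp(sigma^2 t / 2) = x_0 * exp(mu t) = exp(-5*t).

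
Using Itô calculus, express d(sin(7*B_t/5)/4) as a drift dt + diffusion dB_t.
d(sin(7*B_t/5)/4) = (-49*sin(7*B_t/5)/200) dt + (7*cos(7*B_t/5)/20) dB_t

Itô's formula for f(B_t) gives d f(B_t) = f'(B_t) dB_t + (1/2) f''(B_t) dt. Compute derivatives of f(x) = sin(7*x/5)/4:
  f'(x)  = 7*cos(7*x/5)/20
  f''(x) = -49*sin(7*x/5)/100
Substitute x = B_t and multiply the f'' term by 1/2:
  drift     = (1/2) * (-49*sin(7*x/5)/100) evaluated at B_t = -49*sin(7*B_t/5)/200
  diffusion = (7*cos(7*x/5)/20) evaluated at B_t = 7*cos(7*B_t/5)/20
Therefore d(sin(7*B_t/5)/4) = (-49*sin(7*B_t/5)/200) dt + (7*cos(7*B_t/5)/20) dB_t.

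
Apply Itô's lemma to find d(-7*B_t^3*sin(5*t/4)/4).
d(-7*B_t^3*sin(5*t/4)/4) = (-7*B_t*(5*B_t^2*cos(5*t/4) + 12*sin(5*t/4))/16) dt + (-21*B_t^2*sin(5*t/4)/4) dB_t

Itô's formula for f(t, x): d f(t, B_t) = (f_t + (1/2) f_xx) dt + f_x dB_t. Compute partials of f(t, x) = -7*x^3*sin(5*t/4)/4:
  f_t(t,x)  = -35*x^3*cos(5*t/4)/16
  f_x(t,x)  = -21*x^2*sin(5*t/4)/4
  f_xx(t,x) = -21*x*sin(5*t/4)/2
Assemble drift = f_t + (1/2) f_xx = -7*x*(5*x^2*cos(5*t/4) + 12*sin(5*t/4))/16 and diffusion = f_x = -21*x^2*sin(5*t/4)/4. Substituting x = B_t:
  d(-7*B_t^3*sin(5*t/4)/4) = (-7*B_t*(5*B_t^2*cos(5*t/4) + 12*sin(5*t/4))/16) dt + (-21*B_t^2*sin(5*t/4)/4) dB_t.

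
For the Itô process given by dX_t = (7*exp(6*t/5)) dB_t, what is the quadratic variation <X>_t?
<X>_t = 245*exp(12*t/5)/12 - 245/12

For an Itô process dX_t = a(t) dt + b(t) dB_t, the quadratic variation is <X>_t = int_0^t b(s)^2 ds (the drift term does not contribute). Here b(s) = 7*exp(6*s/5), so
  b(s)^2 = 49*exp(12*s/5).
Integrating from 0 to t:
  <X>_t = int_0^t (49*exp(12*s/5)) ds = 245*exp(12*t/5)/12 - 245/12.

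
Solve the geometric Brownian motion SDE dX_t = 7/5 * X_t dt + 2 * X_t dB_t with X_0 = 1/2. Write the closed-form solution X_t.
X_t = 1/2 * exp((-3/5) * t + (2) * B_t)

For GBM dX = mu X dt + sigma X dB with X_0 = x_0, apply Itô to Y = log X: dY = (mu - sigma^2/2) dt + sigma dB, so Y_t = log(x_0) + (mu - sigma^2/2) t + sigma B_t and hence X_t = x_0 * exp((mu - sigma^2/2) t + sigma B_t).
With mu = 7/5, sigma = 2, x_0 = 1/2, this gives:
  X_t = 1/2 * exp((-3/5) * t + (2) * B_t).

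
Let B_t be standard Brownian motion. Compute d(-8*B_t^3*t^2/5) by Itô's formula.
d(-8*B_t^3*t^2/5) = (8*B_t*t*(-2*B_t^2 - 3*t)/5) dt + (-24*B_t^2*t^2/5) dB_t

Itô's formula for f(t, x): d f(t, B_t) = (f_t + (1/2) f_xx) dt + f_x dB_t. Compute partials of f(t, x) = -8*t^2*x^3/5:
  f_t(t,x)  = -16*t*x^3/5
  f_x(t,x)  = -24*t^2*x^2/5
  f_xx(t,x) = -48*t^2*x/5
Assemble drift = f_t + (1/2) f_xx = 8*t*x*(-3*t - 2*x^2)/5 and diffusion = f_x = -24*t^2*x^2/5. Substituting x = B_t:
  d(-8*B_t^3*t^2/5) = (8*B_t*t*(-2*B_t^2 - 3*t)/5) dt + (-24*B_t^2*t^2/5) dB_t.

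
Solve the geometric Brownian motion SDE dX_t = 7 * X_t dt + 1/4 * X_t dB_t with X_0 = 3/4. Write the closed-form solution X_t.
X_t = 3/4 * exp((223/32) * t + (1/4) * B_t)

For GBM dX = mu X dt + sigma X dB with X_0 = x_0, apply Itô to Y = log X: dY = (mu - sigma^2/2) dt + sigma dB, so Y_t = log(x_0) + (mu - sigma^2/2) t + sigma B_t and hence X_t = x_0 * exp((mu - sigma^2/2) t + sigma B_t).
With mu = 7, sigma = 1/4, x_0 = 3/4, this gives:
  X_t = 3/4 * exp((223/32) * t + (1/4) * B_t).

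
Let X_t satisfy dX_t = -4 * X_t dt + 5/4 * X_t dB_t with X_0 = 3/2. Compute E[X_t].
E[X_t] = 3*exp(-4*t)/2

For GBM dX = mu X dt + sigma X dB with X_0 = x_0, apply Itô to Y = log X: dY = (mu - sigma^2/2) dt + sigma dB, so Y_t = log(x_0) + (mu - sigma^2/2) t + sigma B_t and hence X_t = x_0 * exp((mu - sigma^2/2) t + sigma B_t).
With mu = -4, sigma = 5/4, x_0 = 3/2, this gives:
  X_t = 3/2 * exp((-153/32) * t + (5/4) * B_t).
Since sigma*B_t ~ Normal(0, sigma^2 t), E[exp(sigma*B_t)] = exp(sigma^2 t / 2); so E[X_t] = x_0 * exp((mu - sigma^2/2) t) * exp(sigma^2 t / 2) = x_0 * exp(mu t) = 3*exp(-4*t)/2.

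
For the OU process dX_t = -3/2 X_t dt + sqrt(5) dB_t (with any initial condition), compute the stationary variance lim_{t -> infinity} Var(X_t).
lim Var(X_t) = 5/3

The OU SDE dX = -theta X dt + sigma dB admits the integrating factor exp(theta t): d(exp(theta t) X_t) = sigma exp(theta t) dB_t. Integrating from 0 to t gives X_t = x_0 * exp(-theta t) + sigma * int_0^t exp(-theta (t-s)) dB_s for any initial x_0. The Itô integral has variance (by the Itô isometry) sigma^2 * int_0^t exp(-2 theta (t - s)) ds = sigma^2 * (1 - exp(-2 theta t)) / (2 theta), independent of x_0.
With theta = 3/2, sigma = sqrt(5):
  Var(X_t) = (sqrt(5))^2 * (1 - exp(-2*3/2 t)) / (2 * 3/2) = 5/3 - 5*exp(-3*t)/3.
As t -> infinity, exp(-2*3/2 t) -> 0, so the stationary variance is sigma^2 / (2 theta) = 5/3.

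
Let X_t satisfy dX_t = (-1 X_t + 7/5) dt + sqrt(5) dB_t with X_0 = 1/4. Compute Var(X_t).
Var(X_t) = 5/2 - 5*exp(-2*t)/2

The variance V(t) = Var(X_t) satisfies V'(t) = 2 a V(t) + c^2 with V(0) = 0 (drift coefficient is linear in X, diffusion is constant). With a = -1, c = sqrt(5), the solution is
  V(t) = (c^2 / (2 a)) * (exp(2 a t) - 1)
       = (sqrt(5)^2 / (2*(-1))) * (exp((-2) t) - 1)
       = 5/2 - 5*exp(-2*t)/2.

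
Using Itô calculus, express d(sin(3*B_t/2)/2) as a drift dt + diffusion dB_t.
d(sin(3*B_t/2)/2) = (-9*sin(3*B_t/2)/16) dt + (3*cos(3*B_t/2)/4) dB_t

Itô's formula for f(B_t) gives d f(B_t) = f'(B_t) dB_t + (1/2) f''(B_t) dt. Compute derivatives of f(x) = sin(3*x/2)/2:
  f'(x)  = 3*cos(3*x/2)/4
  f''(x) = -9*sin(3*x/2)/8
Substitute x = B_t and multiply the f'' term by 1/2:
  drift     = (1/2) * (-9*sin(3*x/2)/8) evaluated at B_t = -9*sin(3*B_t/2)/16
  diffusion = (3*cos(3*x/2)/4) evaluated at B_t = 3*cos(3*B_t/2)/4
Therefore d(sin(3*B_t/2)/2) = (-9*sin(3*B_t/2)/16) dt + (3*cos(3*B_t/2)/4) dB_t.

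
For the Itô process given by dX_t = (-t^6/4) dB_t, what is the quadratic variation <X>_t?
<X>_t = t^13/208

For an Itô process dX_t = a(t) dt + b(t) dB_t, the quadratic variation is <X>_t = int_0^t b(s)^2 ds (the drift term does not contribute). Here b(s) = -s^6/4, so
  b(s)^2 = s^12/16.
Integrating from 0 to t:
  <X>_t = int_0^t (s^12/16) ds = t^13/208.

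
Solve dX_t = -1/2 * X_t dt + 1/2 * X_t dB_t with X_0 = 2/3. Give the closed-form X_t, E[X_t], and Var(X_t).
X_t = 2/3 * exp((-5/8) t + (1/2) B_t); E[X_t] = 2*exp(-t/2)/3; Var(X_t) = (4*exp(t/4) - 4)*exp(-t)/9

For GBM dX = mu X dt + sigma X dB with X_0 = x_0, apply Itô to Y = log X: dY = (mu - sigma^2/2) dt + sigma dB, so Y_t = log(x_0) + (mu - sigma^2/2) t + sigma B_t and hence X_t = x_0 * exp((mu - sigma^2/2) t + sigma B_t).
With mu = -1/2, sigma = 1/2, x_0 = 2/3, this gives:
  X_t = 2/3 * exp((-5/8) * t + (1/2) * B_t).
Since sigma*B_t ~ Normal(0, sigma^2 t), E[exp(sigma*B_t)] = exp(sigma^2 t / 2); so E[X_t] = x_0 * exp((mu - sigma^2/2) t) * exp(sigma^2 t / 2) = x_0 * exp(mu t) = 2*exp(-t/2)/3.
Var(X_t) = E[X_t^2] - (E[X_t])^2 = x_0^2 * exp(2 mu t) * (exp(sigma^2 t) - 1) = (4*exp(t/4) - 4)*exp(-t)/9.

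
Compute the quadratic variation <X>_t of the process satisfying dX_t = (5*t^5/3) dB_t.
<X>_t = 25*t^11/99

For an Itô process dX_t = a(t) dt + b(t) dB_t, the quadratic variation is <X>_t = int_0^t b(s)^2 ds (the drift term does not contribute). Here b(s) = 5*s^5/3, so
  b(s)^2 = 25*s^10/9.
Integrating from 0 to t:
  <X>_t = int_0^t (25*s^10/9) ds = 25*t^11/99.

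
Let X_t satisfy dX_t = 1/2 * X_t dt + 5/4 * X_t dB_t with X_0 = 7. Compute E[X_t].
E[X_t] = 7*exp(t/2)

For GBM dX = mu X dt + sigma X dB with X_0 = x_0, apply Itô to Y = log X: dY = (mu - sigma^2/2) dt + sigma dB, so Y_t = log(x_0) + (mu - sigma^2/2) t + sigma B_t and hence X_t = x_0 * exp((mu - sigma^2/2) t + sigma B_t).
With mu = 1/2, sigma = 5/4, x_0 = 7, this gives:
  X_t = 7 * exp((-9/32) * t + (5/4) * B_t).
Since sigma*B_t ~ Normal(0, sigma^2 t), E[exp(sigma*B_t)] = exp(sigma^2 t / 2); so E[X_t] = x_0 * exp((mu - sigma^2/2) t) * exp(sigma^2 t / 2) = x_0 * exp(mu t) = 7*exp(t/2).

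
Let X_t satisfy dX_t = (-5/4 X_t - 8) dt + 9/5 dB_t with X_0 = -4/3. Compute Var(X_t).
Var(X_t) = 162/125 - 162*exp(-5*t/2)/125

The variance V(t) = Var(X_t) satisfies V'(t) = 2 a V(t) + c^2 with V(0) = 0 (drift coefficient is linear in X, diffusion is constant). With a = -5/4, c = 9/5, the solution is
  V(t) = (c^2 / (2 a)) * (exp(2 a t) - 1)
       = ((9/5)^2 / (2*(-5/4))) * (exp((-5/2) t) - 1)
       = 162/125 - 162*exp(-5*t/2)/125.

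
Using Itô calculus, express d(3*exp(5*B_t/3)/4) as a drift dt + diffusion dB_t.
d(3*exp(5*B_t/3)/4) = (25*exp(5*B_t/3)/24) dt + (5*exp(5*B_t/3)/4) dB_t

Itô's formula for f(B_t) gives d f(B_t) = f'(B_t) dB_t + (1/2) f''(B_t) dt. Compute derivatives of f(x) = 3*exp(5*x/3)/4:
  f'(x)  = 5*exp(5*x/3)/4
  f''(x) = 25*exp(5*x/3)/12
Substitute x = B_t and multiply the f'' term by 1/2:
  drift     = (1/2) * (25*exp(5*x/3)/12) evaluated at B_t = 25*exp(5*B_t/3)/24
  diffusion = (5*exp(5*x/3)/4) evaluated at B_t = 5*exp(5*B_t/3)/4
Therefore d(3*exp(5*B_t/3)/4) = (25*exp(5*B_t/3)/24) dt + (5*exp(5*B_t/3)/4) dB_t.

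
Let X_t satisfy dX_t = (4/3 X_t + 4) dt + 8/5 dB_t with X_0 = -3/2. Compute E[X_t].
E[X_t] = 3*exp(4*t/3)/2 - 3

Taking expectations and using E[dB_t] = 0, the mean m(t) = E[X_t] satisfies the ODE m'(t) = a m(t) + b with m(0) = x_0. With a = 4/3, b = 4, x_0 = -3/2, the solution is
  m(t) = x_0 * exp(a t) + (b/a) * (exp(a t) - 1)
       = (-3/2) * exp((4/3) t) + (4/(4/3)) * (exp((4/3) t) - 1)
       = 3*exp(4*t/3)/2 - 3.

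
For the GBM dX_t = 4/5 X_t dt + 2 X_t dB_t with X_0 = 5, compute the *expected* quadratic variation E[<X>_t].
E[<X>_t] = 125*exp(28*t/5)/7 - 125/7

<X>_t = int_0^t (2 * X_s)^2 ds. Taking expectation inside the integral: E[<X>_t] = 2^2 * int_0^t E[X_s^2] ds. For GBM, E[X_s^2] = x_0^2 * exp((2 mu + sigma^2) s). Integrating:
  E[<X>_t] = 2^2 * 5^2 * (exp((2*(4/5) + 2^2) t) - 1) / (2*(4/5) + 2^2)
           = 2^2 * 5^2 * (exp((28/5) t) - 1) / (28/5) = 125*exp(28*t/5)/7 - 125/7.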